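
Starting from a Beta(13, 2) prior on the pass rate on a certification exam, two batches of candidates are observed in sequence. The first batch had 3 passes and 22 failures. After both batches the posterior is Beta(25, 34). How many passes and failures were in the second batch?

9 passes and 10 failures

Because Beta–binomial updating is additive in the counts, the combined data contributed (α_post−α_prior, β_post−β_prior) successes and failures.
Total across both batches: 25−13=12 passes, 34−2=32 failures.
Subtract the first batch: 12−3=9 passes and 32−22=10 failures.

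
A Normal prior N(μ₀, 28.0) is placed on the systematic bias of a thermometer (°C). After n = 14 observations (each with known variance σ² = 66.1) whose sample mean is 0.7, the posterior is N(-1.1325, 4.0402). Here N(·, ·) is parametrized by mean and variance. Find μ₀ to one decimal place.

With known observation variance, the Normal–Normal posterior has precision τ_n = τ₀ + n/σ² and mean μ_n = (τ₀μ₀ + (n/σ²)x̄)/τ_n.
Here τ₀ = 1/28.0 = 0.035714 and τ_data = 14/66.1 = 0.211800, so τ_n = 0.247514.
Rearranging for μ₀: μ₀ = (μ_n·τ_n − τ_data·x̄)/τ₀ = (-1.1325·0.247514 − 0.211800·0.7) / 0.035714 = -0.428570/0.035714 ≈ -12.0.

μ₀ = -12.0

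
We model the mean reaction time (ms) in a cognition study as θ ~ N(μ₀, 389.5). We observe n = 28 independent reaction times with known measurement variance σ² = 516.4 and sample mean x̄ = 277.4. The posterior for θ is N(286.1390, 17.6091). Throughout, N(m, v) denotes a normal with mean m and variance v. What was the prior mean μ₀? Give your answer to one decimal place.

μ₀ = 470.7

With known observation variance, the Normal–Normal posterior has precision τ_n = τ₀ + n/σ² and mean μ_n = (τ₀μ₀ + (n/σ²)x̄)/τ_n.
Here τ₀ = 1/389.5 = 0.002567 and τ_data = 28/516.4 = 0.054222, so τ_n = 0.056789.
Rearranging for μ₀: μ₀ = (μ_n·τ_n − τ_data·x̄)/τ₀ = (286.1390·0.056789 − 0.054222·277.4) / 0.002567 = 1.208365/0.002567 ≈ 470.7.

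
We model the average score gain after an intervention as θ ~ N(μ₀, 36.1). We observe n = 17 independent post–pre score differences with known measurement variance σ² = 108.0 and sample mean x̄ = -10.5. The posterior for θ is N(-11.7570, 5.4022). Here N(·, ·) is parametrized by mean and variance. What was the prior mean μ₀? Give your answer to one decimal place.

With known observation variance, the Normal–Normal posterior has precision τ_n = τ₀ + n/σ² and mean μ_n = (τ₀μ₀ + (n/σ²)x̄)/τ_n.
Here τ₀ = 1/36.1 = 0.027701 and τ_data = 17/108.0 = 0.157407, so τ_n = 0.185108.
Rearranging for μ₀: μ₀ = (μ_n·τ_n − τ_data·x̄)/τ₀ = (-11.7570·0.185108 − 0.157407·-10.5) / 0.027701 = -0.523541/0.027701 ≈ -18.9.

μ₀ = -18.9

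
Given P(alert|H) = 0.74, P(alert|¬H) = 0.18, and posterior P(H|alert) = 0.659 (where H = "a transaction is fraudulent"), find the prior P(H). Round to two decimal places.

In odds form, posterior odds = prior odds × likelihood ratio, so prior odds = posterior odds ÷ LR.
Posterior odds = 0.659/(1−0.659) = 1.9326. LR = 0.74/0.18 = 4.1111.
Prior odds = 1.9326/4.1111 = 0.4701, so P(H) = 0.4701/(1+0.4701) ≈ 0.32.

P(H) = 0.32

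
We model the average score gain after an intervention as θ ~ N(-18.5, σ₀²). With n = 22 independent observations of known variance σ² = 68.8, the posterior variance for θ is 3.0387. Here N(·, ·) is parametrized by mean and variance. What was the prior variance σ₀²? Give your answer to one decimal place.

Posterior precision equals prior precision plus data precision: 1/σ_n² = 1/σ₀² + n/σ².
So 1/σ₀² = 1/3.0387 − 22/68.8 = 0.329088 − 0.319767 = 0.009321.
Hence σ₀² = 1/0.009321 ≈ 107.3.

σ₀² = 107.3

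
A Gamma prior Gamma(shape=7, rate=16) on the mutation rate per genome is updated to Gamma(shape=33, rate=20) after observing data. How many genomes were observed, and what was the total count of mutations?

n = 4 genomes with total 26 mutations

A Gamma(α, β) prior (rate parametrization) on a Poisson rate with n observations summing to S gives posterior Gamma(α+S, β+n).
Matching: Σxᵢ = 33 − 7 = 26 and n = 20 − 16 = 4.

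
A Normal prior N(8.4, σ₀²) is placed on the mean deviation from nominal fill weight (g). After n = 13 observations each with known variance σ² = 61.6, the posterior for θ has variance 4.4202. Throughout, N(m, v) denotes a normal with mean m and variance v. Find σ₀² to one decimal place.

Posterior precision equals prior precision plus data precision: 1/σ_n² = 1/σ₀² + n/σ².
So 1/σ₀² = 1/4.4202 − 13/61.6 = 0.226234 − 0.211039 = 0.015195.
Hence σ₀² = 1/0.015195 ≈ 65.8.

σ₀² = 65.8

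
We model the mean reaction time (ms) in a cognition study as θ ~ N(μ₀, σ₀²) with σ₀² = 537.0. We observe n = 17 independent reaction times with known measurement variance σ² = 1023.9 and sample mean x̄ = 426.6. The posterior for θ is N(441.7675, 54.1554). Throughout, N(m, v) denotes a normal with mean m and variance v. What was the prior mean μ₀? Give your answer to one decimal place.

With known observation variance, the Normal–Normal posterior has precision τ_n = τ₀ + n/σ² and mean μ_n = (τ₀μ₀ + (n/σ²)x̄)/τ_n.
Here τ₀ = 1/537.0 = 0.001862 and τ_data = 17/1023.9 = 0.016603, so τ_n = 0.018465.
Rearranging for μ₀: μ₀ = (μ_n·τ_n − τ_data·x̄)/τ₀ = (441.7675·0.018465 − 0.016603·426.6) / 0.001862 = 1.074397/0.001862 ≈ 577.0.

μ₀ = 577.0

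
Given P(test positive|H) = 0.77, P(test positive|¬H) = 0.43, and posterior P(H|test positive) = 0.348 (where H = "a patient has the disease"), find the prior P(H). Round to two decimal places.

In odds form, posterior odds = prior odds × likelihood ratio, so prior odds = posterior odds ÷ LR.
Posterior odds = 0.348/(1−0.348) = 0.5337. LR = 0.77/0.43 = 1.7907.
Prior odds = 0.5337/1.7907 = 0.2980, so P(H) = 0.2980/(1+0.2980) ≈ 0.23.

P(H) = 0.23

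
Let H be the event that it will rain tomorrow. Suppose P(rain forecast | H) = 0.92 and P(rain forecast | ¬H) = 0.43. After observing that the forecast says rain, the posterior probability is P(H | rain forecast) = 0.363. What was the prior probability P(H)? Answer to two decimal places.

P(H) = 0.21

Bayes' rule in odds form gives O(H|E) = O(H)·[P(E|H)/P(E|¬H)], hence O(H) = O(H|E)/LR.
Posterior odds = 0.363/(1−0.363) = 0.5699. LR = 0.92/0.43 = 2.1395.
Prior odds = 0.5699/2.1395 = 0.2664, so P(H) = 0.2664/(1+0.2664) ≈ 0.21.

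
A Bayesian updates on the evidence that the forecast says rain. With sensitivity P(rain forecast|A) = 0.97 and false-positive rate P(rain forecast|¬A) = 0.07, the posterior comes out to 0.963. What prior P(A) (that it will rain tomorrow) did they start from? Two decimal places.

P(A) = 0.65

Bayes' rule in odds form gives O(A|E) = O(A)·[P(E|A)/P(E|¬A)], hence O(A) = O(A|E)/LR.
Posterior odds = 0.963/(1−0.963) = 26.0270. LR = 0.97/0.07 = 13.8571.
Prior odds = 26.0270/13.8571 = 1.8782, so P(A) = 1.8782/(1+1.8782) ≈ 0.65.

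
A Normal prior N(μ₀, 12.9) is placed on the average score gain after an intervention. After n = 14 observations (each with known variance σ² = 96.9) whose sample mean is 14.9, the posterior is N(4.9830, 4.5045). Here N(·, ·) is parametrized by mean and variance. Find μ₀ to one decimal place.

μ₀ = -13.5

With known observation variance, the Normal–Normal posterior has precision τ_n = τ₀ + n/σ² and mean μ_n = (τ₀μ₀ + (n/σ²)x̄)/τ_n.
Here τ₀ = 1/12.9 = 0.077519 and τ_data = 14/96.9 = 0.144479, so τ_n = 0.221998.
Rearranging for μ₀: μ₀ = (μ_n·τ_n − τ_data·x̄)/τ₀ = (4.9830·0.221998 − 0.144479·14.9) / 0.077519 = -1.046521/0.077519 ≈ -13.5.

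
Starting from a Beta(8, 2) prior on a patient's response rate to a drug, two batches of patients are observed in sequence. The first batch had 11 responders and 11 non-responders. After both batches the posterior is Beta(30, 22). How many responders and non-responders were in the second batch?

11 responders and 9 non-responders

Sequential conjugate updates are equivalent to a single update on the pooled data, so total successes = posterior α − prior α and total failures = posterior β − prior β.
Total across both batches: 30−8=22 responders, 22−2=20 non-responders.
Subtract the first batch: 22−11=11 responders and 20−11=9 non-responders.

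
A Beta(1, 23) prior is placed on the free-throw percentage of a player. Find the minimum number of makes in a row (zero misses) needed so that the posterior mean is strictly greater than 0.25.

After k makes and 0 misses the posterior is Beta(1+k, 23), with mean (1+k)/(1+23+k).
Set (1+k)/(24+k) > 0.25 and solve: k > (0.25·24 − 1)/(1 − 0.25) = 6.667.
The smallest integer exceeding 6.667 is 7.

k = 7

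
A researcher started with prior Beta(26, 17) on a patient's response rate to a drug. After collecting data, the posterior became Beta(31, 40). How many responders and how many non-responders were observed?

Beta is conjugate to the binomial likelihood: posterior = Beta(α+s, β+f).
Match parameters: s=31−26=5, f=40−17=23.

5 responders and 23 non-responders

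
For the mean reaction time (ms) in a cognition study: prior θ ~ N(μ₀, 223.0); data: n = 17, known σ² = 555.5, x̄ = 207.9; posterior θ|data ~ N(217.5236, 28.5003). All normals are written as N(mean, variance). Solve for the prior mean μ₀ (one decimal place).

μ₀ = 283.2

The posterior mean is a precision-weighted average: μ_n = (τ₀μ₀ + τ_data·x̄)/(τ₀+τ_data), with τ₀=1/σ₀² and τ_data=n/σ².
Here τ₀ = 1/223.0 = 0.004484 and τ_data = 17/555.5 = 0.030603, so τ_n = 0.035087.
Rearranging for μ₀: μ₀ = (μ_n·τ_n − τ_data·x̄)/τ₀ = (217.5236·0.035087 − 0.030603·207.9) / 0.004484 = 1.269887/0.004484 ≈ 283.2.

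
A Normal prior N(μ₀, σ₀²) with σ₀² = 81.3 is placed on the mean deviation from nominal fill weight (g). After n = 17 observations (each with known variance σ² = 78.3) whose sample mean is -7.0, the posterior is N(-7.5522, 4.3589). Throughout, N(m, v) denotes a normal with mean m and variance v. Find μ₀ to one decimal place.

With known observation variance, the Normal–Normal posterior has precision τ_n = τ₀ + n/σ² and mean μ_n = (τ₀μ₀ + (n/σ²)x̄)/τ_n.
Here τ₀ = 1/81.3 = 0.012300 and τ_data = 17/78.3 = 0.217114, so τ_n = 0.229414.
Rearranging for μ₀: μ₀ = (μ_n·τ_n − τ_data·x̄)/τ₀ = (-7.5522·0.229414 − 0.217114·-7.0) / 0.012300 = -0.212782/0.012300 ≈ -17.3.

μ₀ = -17.3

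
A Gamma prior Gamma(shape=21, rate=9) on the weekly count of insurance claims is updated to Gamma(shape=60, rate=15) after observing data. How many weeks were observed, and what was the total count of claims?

A Gamma(α, β) prior (rate parametrization) on a Poisson rate with n observations summing to S gives posterior Gamma(α+S, β+n).
Matching: Σxᵢ = 60 − 21 = 39 and n = 15 − 9 = 6.

n = 6 weeks with total 39 claims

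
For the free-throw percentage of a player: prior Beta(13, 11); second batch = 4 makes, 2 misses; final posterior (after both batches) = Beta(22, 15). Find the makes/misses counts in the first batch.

5 makes and 2 misses

Because Beta–binomial updating is additive in the counts, the combined data contributed (α_post−α_prior, β_post−β_prior) successes and failures.
Total across both batches: 22−13=9 makes, 15−11=4 misses.
Subtract the second batch: 9−4=5 makes and 4−2=2 misses.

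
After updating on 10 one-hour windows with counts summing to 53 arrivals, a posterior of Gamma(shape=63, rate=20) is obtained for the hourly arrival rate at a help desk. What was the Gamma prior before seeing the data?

Gamma(shape=10, rate=10)

Gamma–Poisson conjugacy: posterior shape = α + Σxᵢ, posterior rate = β + n.
So α = 63 − 53 = 10 and β = 20 − 10 = 10.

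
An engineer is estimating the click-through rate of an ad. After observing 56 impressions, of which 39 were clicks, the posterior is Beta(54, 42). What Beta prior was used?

Beta(15, 25)

Under Beta–binomial conjugacy the posterior parameters are (α+s, β+f).
So α = 54 − 39 = 15 and β = 42 − 17 = 25.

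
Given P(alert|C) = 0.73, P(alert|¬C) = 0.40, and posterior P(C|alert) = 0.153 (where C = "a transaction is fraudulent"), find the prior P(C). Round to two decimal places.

Bayes' rule in odds form gives O(C|E) = O(C)·[P(E|C)/P(E|¬C)], hence O(C) = O(C|E)/LR.
Posterior odds = 0.153/(1−0.153) = 0.1806. LR = 0.73/0.40 = 1.8250.
Prior odds = 0.1806/1.8250 = 0.0990, so P(C) = 0.0990/(1+0.0990) ≈ 0.09.

P(C) = 0.09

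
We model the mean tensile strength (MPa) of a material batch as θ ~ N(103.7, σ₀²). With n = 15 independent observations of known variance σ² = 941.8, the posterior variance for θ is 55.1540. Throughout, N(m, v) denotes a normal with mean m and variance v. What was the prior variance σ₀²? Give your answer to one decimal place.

σ₀² = 453.7

Posterior precision equals prior precision plus data precision: 1/σ_n² = 1/σ₀² + n/σ².
So 1/σ₀² = 1/55.1540 − 15/941.8 = 0.018131 − 0.015927 = 0.002204.
Hence σ₀² = 1/0.002204 ≈ 453.7.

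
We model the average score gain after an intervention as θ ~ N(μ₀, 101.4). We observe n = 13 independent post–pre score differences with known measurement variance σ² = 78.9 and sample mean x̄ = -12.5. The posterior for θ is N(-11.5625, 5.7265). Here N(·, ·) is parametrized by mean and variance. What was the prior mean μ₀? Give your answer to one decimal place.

μ₀ = 4.1

With known observation variance, the Normal–Normal posterior has precision τ_n = τ₀ + n/σ² and mean μ_n = (τ₀μ₀ + (n/σ²)x̄)/τ_n.
Here τ₀ = 1/101.4 = 0.009862 and τ_data = 13/78.9 = 0.164766, so τ_n = 0.174628.
Rearranging for μ₀: μ₀ = (μ_n·τ_n − τ_data·x̄)/τ₀ = (-11.5625·0.174628 − 0.164766·-12.5) / 0.009862 = 0.040439/0.009862 ≈ 4.1.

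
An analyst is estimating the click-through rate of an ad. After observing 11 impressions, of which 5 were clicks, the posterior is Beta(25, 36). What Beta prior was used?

Beta(20, 30)

Beta is conjugate to the binomial likelihood: posterior = Beta(a+s, b+f).
So a = 25 − 5 = 20 and b = 36 − 6 = 30.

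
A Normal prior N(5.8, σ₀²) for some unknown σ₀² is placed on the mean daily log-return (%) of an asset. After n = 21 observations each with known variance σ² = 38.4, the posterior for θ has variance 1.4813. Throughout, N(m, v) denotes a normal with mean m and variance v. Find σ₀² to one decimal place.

σ₀² = 7.8

Posterior precision equals prior precision plus data precision: 1/σ_n² = 1/σ₀² + n/σ².
So 1/σ₀² = 1/1.4813 − 21/38.4 = 0.675083 − 0.546875 = 0.128208.
Hence σ₀² = 1/0.128208 ≈ 7.8.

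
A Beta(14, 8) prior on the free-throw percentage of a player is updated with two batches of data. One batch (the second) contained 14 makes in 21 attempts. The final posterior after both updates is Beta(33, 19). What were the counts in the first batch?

5 makes and 4 misses

Sequential conjugate updates are equivalent to a single update on the pooled data, so total successes = posterior α − prior α and total failures = posterior β − prior β.
Total across both batches: 33−14=19 makes, 19−8=11 misses.
Subtract the second batch: 19−14=5 makes and 11−7=4 misses.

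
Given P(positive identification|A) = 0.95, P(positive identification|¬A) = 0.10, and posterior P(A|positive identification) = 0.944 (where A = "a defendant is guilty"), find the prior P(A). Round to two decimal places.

P(A) = 0.64

Bayes' rule in odds form gives O(A|E) = O(A)·[P(E|A)/P(E|¬A)], hence O(A) = O(A|E)/LR.
Posterior odds = 0.944/(1−0.944) = 16.8571. LR = 0.95/0.10 = 9.5000.
Prior odds = 16.8571/9.5000 = 1.7744, so P(A) = 1.7744/(1+1.7744) ≈ 0.64.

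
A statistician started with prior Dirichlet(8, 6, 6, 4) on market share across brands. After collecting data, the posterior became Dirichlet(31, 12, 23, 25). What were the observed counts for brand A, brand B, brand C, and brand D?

For a Dirichlet(α) prior with multinomial counts c, the posterior is Dirichlet(α + c) componentwise.
Counts are posterior − prior componentwise: 31−8=23, 12−6=6, 23−6=17, 25−4=21.

counts (23, 6, 17, 21)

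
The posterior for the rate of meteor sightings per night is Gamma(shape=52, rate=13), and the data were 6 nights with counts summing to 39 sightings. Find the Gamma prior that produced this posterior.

A Gamma(α, β) prior (rate parametrization) on a Poisson rate with n observations summing to S gives posterior Gamma(α+S, β+n).
So α = 52 − 39 = 13 and β = 13 − 6 = 7.

Gamma(shape=13, rate=7)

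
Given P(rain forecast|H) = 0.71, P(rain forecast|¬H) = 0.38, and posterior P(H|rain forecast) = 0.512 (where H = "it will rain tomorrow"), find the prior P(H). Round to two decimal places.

In odds form, posterior odds = prior odds × likelihood ratio, so prior odds = posterior odds ÷ LR.
Posterior odds = 0.512/(1−0.512) = 1.0492. LR = 0.71/0.38 = 1.8684.
Prior odds = 1.0492/1.8684 = 0.5615, so P(H) = 0.5615/(1+0.5615) ≈ 0.36.

P(H) = 0.36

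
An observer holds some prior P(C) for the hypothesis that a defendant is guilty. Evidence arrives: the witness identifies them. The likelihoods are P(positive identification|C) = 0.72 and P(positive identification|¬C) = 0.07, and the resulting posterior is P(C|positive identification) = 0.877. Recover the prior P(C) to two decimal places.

Bayes' rule in odds form gives O(C|E) = O(C)·[P(E|C)/P(E|¬C)], hence O(C) = O(C|E)/LR.
Posterior odds = 0.877/(1−0.877) = 7.1301. LR = 0.72/0.07 = 10.2857.
Prior odds = 7.1301/10.2857 = 0.6932, so P(C) = 0.6932/(1+0.6932) ≈ 0.41.

P(C) = 0.41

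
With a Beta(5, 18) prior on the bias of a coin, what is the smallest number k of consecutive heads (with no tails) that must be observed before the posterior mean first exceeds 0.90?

k = 158

After k heads and 0 tails the posterior is Beta(5+k, 18), with mean (5+k)/(5+18+k).
Set (5+k)/(23+k) > 0.90 and solve: k > (0.90·23 − 5)/(1 − 0.90) = 157.000.
The smallest integer exceeding 157.000 is 158, and checking k=158: (163)/(181) = 0.9006 > 0.90.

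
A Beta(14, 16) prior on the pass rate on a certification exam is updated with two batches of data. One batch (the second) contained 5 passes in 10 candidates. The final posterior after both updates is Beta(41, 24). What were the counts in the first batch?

22 passes and 3 failures

Sequential conjugate updates are equivalent to a single update on the pooled data, so total successes = posterior α − prior α and total failures = posterior β − prior β.
Total across both batches: 41−14=27 passes, 24−16=8 failures.
Subtract the second batch: 27−5=22 passes and 8−5=3 failures.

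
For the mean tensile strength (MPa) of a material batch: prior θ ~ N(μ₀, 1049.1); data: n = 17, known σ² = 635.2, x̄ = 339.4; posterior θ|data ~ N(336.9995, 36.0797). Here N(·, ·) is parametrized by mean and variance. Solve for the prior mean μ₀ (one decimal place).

With known observation variance, the Normal–Normal posterior has precision τ_n = τ₀ + n/σ² and mean μ_n = (τ₀μ₀ + (n/σ²)x̄)/τ_n.
Here τ₀ = 1/1049.1 = 0.000953 and τ_data = 17/635.2 = 0.026763, so τ_n = 0.027716.
Rearranging for μ₀: μ₀ = (μ_n·τ_n − τ_data·x̄)/τ₀ = (336.9995·0.027716 − 0.026763·339.4) / 0.000953 = 0.256916/0.000953 ≈ 269.6.

μ₀ = 269.6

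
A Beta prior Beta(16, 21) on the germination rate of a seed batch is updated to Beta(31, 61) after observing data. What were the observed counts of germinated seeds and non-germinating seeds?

Under Beta–binomial conjugacy the posterior parameters are (a+s, b+f).
So s = 31 − 16 = 15 and f = 61 − 21 = 40.

15 germinated seeds and 40 non-germinating seeds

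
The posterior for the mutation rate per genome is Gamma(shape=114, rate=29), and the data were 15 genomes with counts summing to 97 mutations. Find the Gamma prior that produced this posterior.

Gamma(shape=17, rate=14)

Gamma–Poisson conjugacy: posterior shape = α + Σxᵢ, posterior rate = β + n.
So α = 114 − 97 = 17 and β = 29 − 15 = 14.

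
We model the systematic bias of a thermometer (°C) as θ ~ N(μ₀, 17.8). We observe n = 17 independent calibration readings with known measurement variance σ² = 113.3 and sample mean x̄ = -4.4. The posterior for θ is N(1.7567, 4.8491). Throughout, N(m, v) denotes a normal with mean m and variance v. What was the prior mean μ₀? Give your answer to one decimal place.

μ₀ = 18.2

The posterior mean is a precision-weighted average: μ_n = (τ₀μ₀ + τ_data·x̄)/(τ₀+τ_data), with τ₀=1/σ₀² and τ_data=n/σ².
Here τ₀ = 1/17.8 = 0.056180 and τ_data = 17/113.3 = 0.150044, so τ_n = 0.206224.
Rearranging for μ₀: μ₀ = (μ_n·τ_n − τ_data·x̄)/τ₀ = (1.7567·0.206224 − 0.150044·-4.4) / 0.056180 = 1.022467/0.056180 ≈ 18.2.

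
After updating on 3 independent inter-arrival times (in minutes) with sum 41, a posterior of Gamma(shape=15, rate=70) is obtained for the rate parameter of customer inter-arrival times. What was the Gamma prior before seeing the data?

Gamma(shape=12, rate=29)

Gamma–exponential conjugacy: posterior shape = α + n, posterior rate = β + Σtᵢ.
So α = 15 − 3 = 12 and β = 70 − 41 = 29.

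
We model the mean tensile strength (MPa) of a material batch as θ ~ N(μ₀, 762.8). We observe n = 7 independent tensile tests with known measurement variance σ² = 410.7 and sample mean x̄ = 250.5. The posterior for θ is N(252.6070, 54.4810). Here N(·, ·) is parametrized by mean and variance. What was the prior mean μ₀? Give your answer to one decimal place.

With known observation variance, the Normal–Normal posterior has precision τ_n = τ₀ + n/σ² and mean μ_n = (τ₀μ₀ + (n/σ²)x̄)/τ_n.
Here τ₀ = 1/762.8 = 0.001311 and τ_data = 7/410.7 = 0.017044, so τ_n = 0.018355.
Rearranging for μ₀: μ₀ = (μ_n·τ_n − τ_data·x̄)/τ₀ = (252.6070·0.018355 − 0.017044·250.5) / 0.001311 = 0.367079/0.001311 ≈ 280.0.

μ₀ = 280.0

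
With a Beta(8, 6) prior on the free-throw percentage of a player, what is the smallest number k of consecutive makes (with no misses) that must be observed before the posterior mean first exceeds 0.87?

k = 33

After k makes and 0 misses the posterior is Beta(8+k, 6), with mean (8+k)/(8+6+k).
Set (8+k)/(14+k) > 0.87 and solve: k > (0.87·14 − 8)/(1 − 0.87) = 32.154.
The smallest integer exceeding 32.154 is 33.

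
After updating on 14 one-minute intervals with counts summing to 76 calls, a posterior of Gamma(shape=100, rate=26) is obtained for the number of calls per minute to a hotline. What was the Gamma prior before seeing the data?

Gamma(shape=24, rate=12)

Gamma–Poisson conjugacy: posterior shape = α + Σxᵢ, posterior rate = β + n.
So α = 100 − 76 = 24 and β = 26 − 14 = 12.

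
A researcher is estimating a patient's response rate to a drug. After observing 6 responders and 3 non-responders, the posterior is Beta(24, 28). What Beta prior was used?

Beta(18, 25)

A Beta(α, β) prior with s successes and f failures in binomial data gives a Beta(α+s, β+f) posterior.
So α = 24 − 6 = 18 and β = 28 − 3 = 25.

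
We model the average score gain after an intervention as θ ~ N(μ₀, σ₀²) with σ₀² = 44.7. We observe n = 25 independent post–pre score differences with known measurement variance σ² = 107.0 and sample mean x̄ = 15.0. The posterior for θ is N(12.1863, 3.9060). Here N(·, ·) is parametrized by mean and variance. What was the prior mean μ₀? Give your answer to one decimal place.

With known observation variance, the Normal–Normal posterior has precision τ_n = τ₀ + n/σ² and mean μ_n = (τ₀μ₀ + (n/σ²)x̄)/τ_n.
Here τ₀ = 1/44.7 = 0.022371 and τ_data = 25/107.0 = 0.233645, so τ_n = 0.256016.
Rearranging for μ₀: μ₀ = (μ_n·τ_n − τ_data·x̄)/τ₀ = (12.1863·0.256016 − 0.233645·15.0) / 0.022371 = -0.384787/0.022371 ≈ -17.2.

μ₀ = -17.2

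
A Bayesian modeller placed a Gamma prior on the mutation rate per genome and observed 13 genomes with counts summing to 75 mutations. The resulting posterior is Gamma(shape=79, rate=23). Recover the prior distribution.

Gamma(shape=4, rate=10)

A Gamma(α, β) prior (rate parametrization) on a Poisson rate with n observations summing to S gives posterior Gamma(α+S, β+n).
So α = 79 − 75 = 4 and β = 23 − 13 = 10.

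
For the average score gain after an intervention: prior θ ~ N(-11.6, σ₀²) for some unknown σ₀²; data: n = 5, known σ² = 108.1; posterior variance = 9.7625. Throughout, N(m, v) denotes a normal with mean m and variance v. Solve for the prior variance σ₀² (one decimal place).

σ₀² = 17.8

For the Normal–Normal model with known σ², precisions add: τ_n = τ₀ + n/σ².
So 1/σ₀² = 1/9.7625 − 5/108.1 = 0.102433 − 0.046253 = 0.056180.
Hence σ₀² = 1/0.056180 ≈ 17.8.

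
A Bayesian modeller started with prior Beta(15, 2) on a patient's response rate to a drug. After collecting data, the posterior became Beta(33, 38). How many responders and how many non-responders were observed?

18 responders and 36 non-responders

Beta is conjugate to the binomial likelihood: posterior = Beta(a+s, b+f).
Match parameters: s=33−15=18, f=38−2=36.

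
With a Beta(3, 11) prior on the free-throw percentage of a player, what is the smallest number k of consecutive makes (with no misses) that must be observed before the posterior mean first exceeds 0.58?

k = 13

After k makes and 0 misses the posterior is Beta(3+k, 11), with mean (3+k)/(3+11+k).
Set (3+k)/(14+k) > 0.58 and solve: k > (0.58·14 − 3)/(1 − 0.58) = 12.190.
The smallest integer exceeding 12.190 is 13, and checking k=13: (16)/(27) = 0.5926 > 0.58.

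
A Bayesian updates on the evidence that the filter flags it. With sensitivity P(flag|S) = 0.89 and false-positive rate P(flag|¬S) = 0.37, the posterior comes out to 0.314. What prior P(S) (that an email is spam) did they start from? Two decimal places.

Bayes' rule in odds form gives O(S|E) = O(S)·[P(E|S)/P(E|¬S)], hence O(S) = O(S|E)/LR.
Posterior odds = 0.314/(1−0.314) = 0.4577. LR = 0.89/0.37 = 2.4054.
Prior odds = 0.4577/2.4054 = 0.1903, so P(S) = 0.1903/(1+0.1903) ≈ 0.16.

P(S) = 0.16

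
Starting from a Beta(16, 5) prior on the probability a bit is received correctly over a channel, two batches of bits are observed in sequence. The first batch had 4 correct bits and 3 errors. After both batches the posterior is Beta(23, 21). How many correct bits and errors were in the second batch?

Sequential conjugate updates are equivalent to a single update on the pooled data, so total successes = posterior α − prior α and total failures = posterior β − prior β.
Total across both batches: 23−16=7 correct bits, 21−5=16 errors.
Subtract the first batch: 7−4=3 correct bits and 16−3=13 errors.

3 correct bits and 13 errors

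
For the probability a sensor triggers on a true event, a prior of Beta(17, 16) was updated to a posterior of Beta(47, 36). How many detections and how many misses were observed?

Under Beta–binomial conjugacy the posterior parameters are (α+s, β+f).
So s = 47 − 17 = 30 and f = 36 − 16 = 20.

30 detections and 20 misses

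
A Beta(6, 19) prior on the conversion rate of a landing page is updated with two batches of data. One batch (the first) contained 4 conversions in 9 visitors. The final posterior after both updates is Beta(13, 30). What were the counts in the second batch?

3 conversions and 6 bounces

Sequential conjugate updates are equivalent to a single update on the pooled data, so total successes = posterior α − prior α and total failures = posterior β − prior β.
Total across both batches: 13−6=7 conversions, 30−19=11 bounces.
Subtract the first batch: 7−4=3 conversions and 11−5=6 bounces.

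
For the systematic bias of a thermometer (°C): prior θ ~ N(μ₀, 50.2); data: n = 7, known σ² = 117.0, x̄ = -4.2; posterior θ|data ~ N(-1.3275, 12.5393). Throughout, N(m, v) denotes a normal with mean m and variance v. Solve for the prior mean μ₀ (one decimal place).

With known observation variance, the Normal–Normal posterior has precision τ_n = τ₀ + n/σ² and mean μ_n = (τ₀μ₀ + (n/σ²)x̄)/τ_n.
Here τ₀ = 1/50.2 = 0.019920 and τ_data = 7/117.0 = 0.059829, so τ_n = 0.079749.
Rearranging for μ₀: μ₀ = (μ_n·τ_n − τ_data·x̄)/τ₀ = (-1.3275·0.079749 − 0.059829·-4.2) / 0.019920 = 0.145415/0.019920 ≈ 7.3.

μ₀ = 7.3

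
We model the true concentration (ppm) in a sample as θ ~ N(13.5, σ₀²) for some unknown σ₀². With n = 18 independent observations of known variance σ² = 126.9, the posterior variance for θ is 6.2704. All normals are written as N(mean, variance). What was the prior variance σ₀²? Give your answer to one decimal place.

σ₀² = 56.7

Posterior precision equals prior precision plus data precision: 1/σ_n² = 1/σ₀² + n/σ².
So 1/σ₀² = 1/6.2704 − 18/126.9 = 0.159479 − 0.141844 = 0.017635.
Hence σ₀² = 1/0.017635 ≈ 56.7.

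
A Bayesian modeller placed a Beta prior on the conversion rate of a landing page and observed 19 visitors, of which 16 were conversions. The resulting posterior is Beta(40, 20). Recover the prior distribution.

Beta is conjugate to the binomial likelihood: posterior = Beta(α+s, β+f).
Subtract the data counts: 40−16=24, 20−3=17.

Beta(24, 17)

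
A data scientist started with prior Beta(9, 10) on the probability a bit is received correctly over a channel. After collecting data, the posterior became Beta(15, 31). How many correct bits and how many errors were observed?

A Beta(a, b) prior with s successes and f failures in binomial data gives a Beta(a+s, b+f) posterior.
So s = 15 − 9 = 6 and f = 31 − 10 = 21.

6 correct bits and 21 errors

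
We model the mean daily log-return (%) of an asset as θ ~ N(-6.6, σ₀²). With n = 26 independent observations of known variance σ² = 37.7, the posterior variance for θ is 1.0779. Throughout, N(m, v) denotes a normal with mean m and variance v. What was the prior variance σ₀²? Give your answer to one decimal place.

Posterior precision equals prior precision plus data precision: 1/σ_n² = 1/σ₀² + n/σ².
So 1/σ₀² = 1/1.0779 − 26/37.7 = 0.927730 − 0.689655 = 0.238075.
Hence σ₀² = 1/0.238075 ≈ 4.2.

σ₀² = 4.2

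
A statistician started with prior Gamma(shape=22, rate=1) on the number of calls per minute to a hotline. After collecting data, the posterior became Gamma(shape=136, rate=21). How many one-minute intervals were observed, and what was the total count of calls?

Gamma–Poisson conjugacy: posterior shape = α + Σxᵢ, posterior rate = β + n.
Matching: Σxᵢ = 136 − 22 = 114 and n = 21 − 1 = 20.

n = 20 one-minute intervals with total 114 calls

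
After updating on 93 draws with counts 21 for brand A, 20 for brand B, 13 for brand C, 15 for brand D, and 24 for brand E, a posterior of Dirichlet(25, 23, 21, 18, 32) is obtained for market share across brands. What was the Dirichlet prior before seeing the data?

Dirichlet(4, 3, 8, 3, 8)

For a Dirichlet(α) prior with multinomial counts c, the posterior is Dirichlet(α + c) componentwise.
Subtract each count from the matching posterior parameter: 25−21=4, 23−20=3, 21−13=8, 18−15=3, 32−24=8.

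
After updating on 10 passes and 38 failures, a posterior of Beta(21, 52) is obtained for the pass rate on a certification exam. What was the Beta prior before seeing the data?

Beta(11, 14)

Beta is conjugate to the binomial likelihood: posterior = Beta(a+s, b+f).
Subtract the data counts: 21−10=11, 52−38=14.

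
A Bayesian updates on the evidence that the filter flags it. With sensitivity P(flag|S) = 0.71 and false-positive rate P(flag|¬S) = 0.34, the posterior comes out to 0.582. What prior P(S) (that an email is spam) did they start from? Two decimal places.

P(S) = 0.40

In odds form, posterior odds = prior odds × likelihood ratio, so prior odds = posterior odds ÷ LR.
Posterior odds = 0.582/(1−0.582) = 1.3923. LR = 0.71/0.34 = 2.0882.
Prior odds = 1.3923/2.0882 = 0.6667, so P(S) = 0.6667/(1+0.6667) ≈ 0.40.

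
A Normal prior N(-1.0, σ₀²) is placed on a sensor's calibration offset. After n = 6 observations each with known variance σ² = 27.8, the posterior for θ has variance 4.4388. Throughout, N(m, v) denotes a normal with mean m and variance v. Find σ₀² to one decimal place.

For the Normal–Normal model with known σ², precisions add: τ_n = τ₀ + n/σ².
So 1/σ₀² = 1/4.4388 − 6/27.8 = 0.225286 − 0.215827 = 0.009459.
Hence σ₀² = 1/0.009459 ≈ 105.7.

σ₀² = 105.7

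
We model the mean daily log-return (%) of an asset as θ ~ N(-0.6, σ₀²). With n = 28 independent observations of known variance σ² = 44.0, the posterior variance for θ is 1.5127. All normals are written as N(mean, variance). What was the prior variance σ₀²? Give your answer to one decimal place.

For the Normal–Normal model with known σ², precisions add: τ_n = τ₀ + n/σ².
So 1/σ₀² = 1/1.5127 − 28/44.0 = 0.661070 − 0.636364 = 0.024706.
Hence σ₀² = 1/0.024706 ≈ 40.5.

σ₀² = 40.5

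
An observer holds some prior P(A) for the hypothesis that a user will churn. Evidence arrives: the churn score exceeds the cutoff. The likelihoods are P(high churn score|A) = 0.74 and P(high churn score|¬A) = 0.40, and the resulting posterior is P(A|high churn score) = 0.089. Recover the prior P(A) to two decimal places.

P(A) = 0.05

In odds form, posterior odds = prior odds × likelihood ratio, so prior odds = posterior odds ÷ LR.
Posterior odds = 0.089/(1−0.089) = 0.0977. LR = 0.74/0.40 = 1.8500.
Prior odds = 0.0977/1.8500 = 0.0528, so P(A) = 0.0528/(1+0.0528) ≈ 0.05.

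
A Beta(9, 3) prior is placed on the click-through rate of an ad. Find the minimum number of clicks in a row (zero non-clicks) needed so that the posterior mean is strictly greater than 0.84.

After k clicks and 0 non-clicks the posterior is Beta(9+k, 3), with mean (9+k)/(9+3+k).
Set (9+k)/(12+k) > 0.84 and solve: k > (0.84·12 − 9)/(1 − 0.84) = 6.750.
The smallest integer exceeding 6.750 is 7, and checking k=7: (16)/(19) = 0.8421 > 0.84.

k = 7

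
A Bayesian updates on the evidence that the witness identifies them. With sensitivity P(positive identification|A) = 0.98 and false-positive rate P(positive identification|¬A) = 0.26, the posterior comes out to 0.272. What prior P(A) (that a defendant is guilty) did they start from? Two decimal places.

In odds form, posterior odds = prior odds × likelihood ratio, so prior odds = posterior odds ÷ LR.
Posterior odds = 0.272/(1−0.272) = 0.3736. LR = 0.98/0.26 = 3.7692.
Prior odds = 0.3736/3.7692 = 0.0991, so P(A) = 0.0991/(1+0.0991) ≈ 0.09.

P(A) = 0.09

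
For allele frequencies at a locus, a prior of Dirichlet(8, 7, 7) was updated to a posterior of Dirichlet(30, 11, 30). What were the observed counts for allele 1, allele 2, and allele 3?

counts (22, 4, 23)

For a Dirichlet(α) prior with multinomial counts c, the posterior is Dirichlet(α + c) componentwise.
Counts are posterior − prior componentwise: 30−8=22, 11−7=4, 30−7=23.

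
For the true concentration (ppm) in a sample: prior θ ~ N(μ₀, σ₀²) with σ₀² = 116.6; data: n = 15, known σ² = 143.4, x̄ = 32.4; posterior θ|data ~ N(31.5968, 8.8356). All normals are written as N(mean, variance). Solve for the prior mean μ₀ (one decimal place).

The posterior mean is a precision-weighted average: μ_n = (τ₀μ₀ + τ_data·x̄)/(τ₀+τ_data), with τ₀=1/σ₀² and τ_data=n/σ².
Here τ₀ = 1/116.6 = 0.008576 and τ_data = 15/143.4 = 0.104603, so τ_n = 0.113179.
Rearranging for μ₀: μ₀ = (μ_n·τ_n − τ_data·x̄)/τ₀ = (31.5968·0.113179 − 0.104603·32.4) / 0.008576 = 0.186957/0.008576 ≈ 21.8.

μ₀ = 21.8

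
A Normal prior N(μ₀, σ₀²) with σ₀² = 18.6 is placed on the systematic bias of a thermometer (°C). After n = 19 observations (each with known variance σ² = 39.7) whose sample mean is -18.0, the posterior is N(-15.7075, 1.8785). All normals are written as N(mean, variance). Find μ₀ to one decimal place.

With known observation variance, the Normal–Normal posterior has precision τ_n = τ₀ + n/σ² and mean μ_n = (τ₀μ₀ + (n/σ²)x̄)/τ_n.
Here τ₀ = 1/18.6 = 0.053763 and τ_data = 19/39.7 = 0.478589, so τ_n = 0.532352.
Rearranging for μ₀: μ₀ = (μ_n·τ_n − τ_data·x̄)/τ₀ = (-15.7075·0.532352 − 0.478589·-18.0) / 0.053763 = 0.252683/0.053763 ≈ 4.7.

μ₀ = 4.7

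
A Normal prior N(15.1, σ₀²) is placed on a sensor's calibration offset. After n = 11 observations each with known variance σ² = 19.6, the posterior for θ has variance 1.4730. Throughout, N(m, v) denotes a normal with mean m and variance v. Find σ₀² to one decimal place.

Posterior precision equals prior precision plus data precision: 1/σ_n² = 1/σ₀² + n/σ².
So 1/σ₀² = 1/1.4730 − 11/19.6 = 0.678887 − 0.561224 = 0.117663.
Hence σ₀² = 1/0.117663 ≈ 8.5.

σ₀² = 8.5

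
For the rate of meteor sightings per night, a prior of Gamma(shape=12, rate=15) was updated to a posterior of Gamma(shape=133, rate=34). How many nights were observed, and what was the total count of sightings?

n = 19 nights with total 121 sightings

Gamma–Poisson conjugacy: posterior shape = α + Σxᵢ, posterior rate = β + n.
Matching: Σxᵢ = 133 − 12 = 121 and n = 34 − 15 = 19.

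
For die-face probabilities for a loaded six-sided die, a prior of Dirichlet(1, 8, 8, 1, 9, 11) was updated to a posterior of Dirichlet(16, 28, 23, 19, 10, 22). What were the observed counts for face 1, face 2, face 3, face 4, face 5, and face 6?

For a Dirichlet(α) prior with multinomial counts c, the posterior is Dirichlet(α + c) componentwise.
Counts are posterior − prior componentwise: 16−1=15, 28−8=20, 23−8=15, 19−1=18, 10−9=1, 22−11=11.

counts (15, 20, 15, 18, 1, 11)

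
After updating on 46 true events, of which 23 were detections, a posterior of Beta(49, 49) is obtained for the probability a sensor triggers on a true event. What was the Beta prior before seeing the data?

A Beta(a, b) prior with s successes and f failures in binomial data gives a Beta(a+s, b+f) posterior.
Subtract the data counts: 49−23=26, 49−23=26.

Beta(26, 26)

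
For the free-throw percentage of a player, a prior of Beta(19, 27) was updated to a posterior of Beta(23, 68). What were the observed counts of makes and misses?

4 makes and 41 misses

Beta is conjugate to the binomial likelihood: posterior = Beta(a+s, b+f).
So s = 23 − 19 = 4 and f = 68 − 27 = 41.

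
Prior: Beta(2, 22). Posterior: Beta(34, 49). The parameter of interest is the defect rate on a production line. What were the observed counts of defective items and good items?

32 defective items and 27 good items

Beta is conjugate to the binomial likelihood: posterior = Beta(a+s, b+f).
So s = 34 − 2 = 32 and f = 49 − 22 = 27.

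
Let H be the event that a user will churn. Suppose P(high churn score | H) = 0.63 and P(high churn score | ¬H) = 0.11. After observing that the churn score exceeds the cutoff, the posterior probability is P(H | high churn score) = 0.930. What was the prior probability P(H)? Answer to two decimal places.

Bayes' rule in odds form gives O(H|E) = O(H)·[P(E|H)/P(E|¬H)], hence O(H) = O(H|E)/LR.
Posterior odds = 0.930/(1−0.930) = 13.2857. LR = 0.63/0.11 = 5.7273.
Prior odds = 13.2857/5.7273 = 2.3197, so P(H) = 2.3197/(1+2.3197) ≈ 0.70.

P(H) = 0.70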